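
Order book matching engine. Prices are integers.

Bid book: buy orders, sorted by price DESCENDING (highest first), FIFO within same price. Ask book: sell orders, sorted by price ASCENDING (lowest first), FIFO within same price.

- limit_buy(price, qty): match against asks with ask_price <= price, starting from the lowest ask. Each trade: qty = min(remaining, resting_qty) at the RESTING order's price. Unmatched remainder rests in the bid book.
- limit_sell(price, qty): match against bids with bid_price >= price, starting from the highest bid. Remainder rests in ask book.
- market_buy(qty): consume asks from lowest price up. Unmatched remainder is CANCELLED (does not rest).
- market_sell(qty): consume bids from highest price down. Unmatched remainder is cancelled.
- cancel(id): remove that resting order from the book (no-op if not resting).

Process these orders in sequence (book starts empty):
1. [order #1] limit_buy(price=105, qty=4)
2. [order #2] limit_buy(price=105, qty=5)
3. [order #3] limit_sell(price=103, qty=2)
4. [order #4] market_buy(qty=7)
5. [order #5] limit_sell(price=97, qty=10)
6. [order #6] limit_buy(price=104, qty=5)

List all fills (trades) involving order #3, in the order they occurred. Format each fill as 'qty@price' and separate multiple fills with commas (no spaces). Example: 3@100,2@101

Answer: 2@105

Derivation:
After op 1 [order #1] limit_buy(price=105, qty=4): fills=none; bids=[#1:4@105] asks=[-]
After op 2 [order #2] limit_buy(price=105, qty=5): fills=none; bids=[#1:4@105 #2:5@105] asks=[-]
After op 3 [order #3] limit_sell(price=103, qty=2): fills=#1x#3:2@105; bids=[#1:2@105 #2:5@105] asks=[-]
After op 4 [order #4] market_buy(qty=7): fills=none; bids=[#1:2@105 #2:5@105] asks=[-]
After op 5 [order #5] limit_sell(price=97, qty=10): fills=#1x#5:2@105 #2x#5:5@105; bids=[-] asks=[#5:3@97]
After op 6 [order #6] limit_buy(price=104, qty=5): fills=#6x#5:3@97; bids=[#6:2@104] asks=[-]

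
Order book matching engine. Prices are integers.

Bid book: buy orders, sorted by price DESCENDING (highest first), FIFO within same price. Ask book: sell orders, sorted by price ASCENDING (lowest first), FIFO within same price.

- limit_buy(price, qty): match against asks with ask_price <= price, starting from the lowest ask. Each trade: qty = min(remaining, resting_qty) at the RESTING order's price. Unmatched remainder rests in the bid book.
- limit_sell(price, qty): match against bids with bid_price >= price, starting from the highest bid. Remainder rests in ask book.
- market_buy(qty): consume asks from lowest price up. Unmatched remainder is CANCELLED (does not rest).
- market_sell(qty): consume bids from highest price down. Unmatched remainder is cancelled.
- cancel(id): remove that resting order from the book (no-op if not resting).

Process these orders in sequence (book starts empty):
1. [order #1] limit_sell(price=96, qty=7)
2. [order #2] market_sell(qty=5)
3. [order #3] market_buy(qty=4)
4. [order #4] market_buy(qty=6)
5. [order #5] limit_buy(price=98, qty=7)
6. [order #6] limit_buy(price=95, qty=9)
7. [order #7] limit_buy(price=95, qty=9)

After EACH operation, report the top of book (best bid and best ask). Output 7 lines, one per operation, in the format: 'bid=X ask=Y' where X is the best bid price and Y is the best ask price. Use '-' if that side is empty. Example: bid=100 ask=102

Answer: bid=- ask=96
bid=- ask=96
bid=- ask=96
bid=- ask=-
bid=98 ask=-
bid=98 ask=-
bid=98 ask=-

Derivation:
After op 1 [order #1] limit_sell(price=96, qty=7): fills=none; bids=[-] asks=[#1:7@96]
After op 2 [order #2] market_sell(qty=5): fills=none; bids=[-] asks=[#1:7@96]
After op 3 [order #3] market_buy(qty=4): fills=#3x#1:4@96; bids=[-] asks=[#1:3@96]
After op 4 [order #4] market_buy(qty=6): fills=#4x#1:3@96; bids=[-] asks=[-]
After op 5 [order #5] limit_buy(price=98, qty=7): fills=none; bids=[#5:7@98] asks=[-]
After op 6 [order #6] limit_buy(price=95, qty=9): fills=none; bids=[#5:7@98 #6:9@95] asks=[-]
After op 7 [order #7] limit_buy(price=95, qty=9): fills=none; bids=[#5:7@98 #6:9@95 #7:9@95] asks=[-]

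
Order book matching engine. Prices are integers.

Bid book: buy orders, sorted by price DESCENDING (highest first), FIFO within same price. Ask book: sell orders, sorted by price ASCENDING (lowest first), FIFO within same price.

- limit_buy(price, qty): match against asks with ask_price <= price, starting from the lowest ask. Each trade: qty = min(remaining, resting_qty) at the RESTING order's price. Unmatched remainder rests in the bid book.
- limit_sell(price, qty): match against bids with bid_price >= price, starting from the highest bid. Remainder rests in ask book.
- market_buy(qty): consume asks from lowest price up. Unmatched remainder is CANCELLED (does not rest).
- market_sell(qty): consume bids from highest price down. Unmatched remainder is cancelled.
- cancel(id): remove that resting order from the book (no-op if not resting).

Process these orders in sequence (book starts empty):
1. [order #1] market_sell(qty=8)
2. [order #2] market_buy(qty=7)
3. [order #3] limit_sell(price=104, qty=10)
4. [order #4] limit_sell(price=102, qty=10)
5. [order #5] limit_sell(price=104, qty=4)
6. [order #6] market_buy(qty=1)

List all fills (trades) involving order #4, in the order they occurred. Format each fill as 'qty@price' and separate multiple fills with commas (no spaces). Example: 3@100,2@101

Answer: 1@102

Derivation:
After op 1 [order #1] market_sell(qty=8): fills=none; bids=[-] asks=[-]
After op 2 [order #2] market_buy(qty=7): fills=none; bids=[-] asks=[-]
After op 3 [order #3] limit_sell(price=104, qty=10): fills=none; bids=[-] asks=[#3:10@104]
After op 4 [order #4] limit_sell(price=102, qty=10): fills=none; bids=[-] asks=[#4:10@102 #3:10@104]
After op 5 [order #5] limit_sell(price=104, qty=4): fills=none; bids=[-] asks=[#4:10@102 #3:10@104 #5:4@104]
After op 6 [order #6] market_buy(qty=1): fills=#6x#4:1@102; bids=[-] asks=[#4:9@102 #3:10@104 #5:4@104]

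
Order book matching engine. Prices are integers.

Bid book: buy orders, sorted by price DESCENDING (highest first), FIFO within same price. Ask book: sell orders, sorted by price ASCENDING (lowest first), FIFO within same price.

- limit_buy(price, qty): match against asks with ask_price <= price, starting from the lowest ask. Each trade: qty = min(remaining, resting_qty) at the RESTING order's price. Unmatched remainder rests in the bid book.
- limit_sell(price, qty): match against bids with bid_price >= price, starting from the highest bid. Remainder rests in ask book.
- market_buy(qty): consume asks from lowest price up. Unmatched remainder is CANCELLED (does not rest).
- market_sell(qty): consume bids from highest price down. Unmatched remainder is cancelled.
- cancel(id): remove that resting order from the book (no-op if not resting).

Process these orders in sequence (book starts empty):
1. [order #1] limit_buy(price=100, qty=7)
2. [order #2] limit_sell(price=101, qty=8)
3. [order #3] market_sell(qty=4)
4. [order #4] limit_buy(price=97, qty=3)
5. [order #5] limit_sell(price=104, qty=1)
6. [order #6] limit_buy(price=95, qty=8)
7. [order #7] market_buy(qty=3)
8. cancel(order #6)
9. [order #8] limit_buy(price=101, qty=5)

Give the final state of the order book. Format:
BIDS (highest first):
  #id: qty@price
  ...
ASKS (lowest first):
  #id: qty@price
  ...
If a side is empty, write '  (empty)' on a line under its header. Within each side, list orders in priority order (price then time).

After op 1 [order #1] limit_buy(price=100, qty=7): fills=none; bids=[#1:7@100] asks=[-]
After op 2 [order #2] limit_sell(price=101, qty=8): fills=none; bids=[#1:7@100] asks=[#2:8@101]
After op 3 [order #3] market_sell(qty=4): fills=#1x#3:4@100; bids=[#1:3@100] asks=[#2:8@101]
After op 4 [order #4] limit_buy(price=97, qty=3): fills=none; bids=[#1:3@100 #4:3@97] asks=[#2:8@101]
After op 5 [order #5] limit_sell(price=104, qty=1): fills=none; bids=[#1:3@100 #4:3@97] asks=[#2:8@101 #5:1@104]
After op 6 [order #6] limit_buy(price=95, qty=8): fills=none; bids=[#1:3@100 #4:3@97 #6:8@95] asks=[#2:8@101 #5:1@104]
After op 7 [order #7] market_buy(qty=3): fills=#7x#2:3@101; bids=[#1:3@100 #4:3@97 #6:8@95] asks=[#2:5@101 #5:1@104]
After op 8 cancel(order #6): fills=none; bids=[#1:3@100 #4:3@97] asks=[#2:5@101 #5:1@104]
After op 9 [order #8] limit_buy(price=101, qty=5): fills=#8x#2:5@101; bids=[#1:3@100 #4:3@97] asks=[#5:1@104]

Answer: BIDS (highest first):
  #1: 3@100
  #4: 3@97
ASKS (lowest first):
  #5: 1@104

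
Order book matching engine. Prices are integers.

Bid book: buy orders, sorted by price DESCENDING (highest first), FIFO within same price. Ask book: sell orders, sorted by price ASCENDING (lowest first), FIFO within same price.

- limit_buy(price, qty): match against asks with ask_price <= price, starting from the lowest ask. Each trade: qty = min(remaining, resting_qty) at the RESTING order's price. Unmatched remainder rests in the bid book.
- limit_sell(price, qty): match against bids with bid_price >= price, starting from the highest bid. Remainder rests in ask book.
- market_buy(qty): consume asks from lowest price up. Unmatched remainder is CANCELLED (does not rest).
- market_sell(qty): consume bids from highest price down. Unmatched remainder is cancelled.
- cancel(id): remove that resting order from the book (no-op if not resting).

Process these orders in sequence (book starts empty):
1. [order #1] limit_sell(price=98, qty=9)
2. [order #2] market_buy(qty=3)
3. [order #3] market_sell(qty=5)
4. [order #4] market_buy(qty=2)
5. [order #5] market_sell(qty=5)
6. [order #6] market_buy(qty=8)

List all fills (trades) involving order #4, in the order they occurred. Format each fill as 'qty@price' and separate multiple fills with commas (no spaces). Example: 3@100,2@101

Answer: 2@98

Derivation:
After op 1 [order #1] limit_sell(price=98, qty=9): fills=none; bids=[-] asks=[#1:9@98]
After op 2 [order #2] market_buy(qty=3): fills=#2x#1:3@98; bids=[-] asks=[#1:6@98]
After op 3 [order #3] market_sell(qty=5): fills=none; bids=[-] asks=[#1:6@98]
After op 4 [order #4] market_buy(qty=2): fills=#4x#1:2@98; bids=[-] asks=[#1:4@98]
After op 5 [order #5] market_sell(qty=5): fills=none; bids=[-] asks=[#1:4@98]
After op 6 [order #6] market_buy(qty=8): fills=#6x#1:4@98; bids=[-] asks=[-]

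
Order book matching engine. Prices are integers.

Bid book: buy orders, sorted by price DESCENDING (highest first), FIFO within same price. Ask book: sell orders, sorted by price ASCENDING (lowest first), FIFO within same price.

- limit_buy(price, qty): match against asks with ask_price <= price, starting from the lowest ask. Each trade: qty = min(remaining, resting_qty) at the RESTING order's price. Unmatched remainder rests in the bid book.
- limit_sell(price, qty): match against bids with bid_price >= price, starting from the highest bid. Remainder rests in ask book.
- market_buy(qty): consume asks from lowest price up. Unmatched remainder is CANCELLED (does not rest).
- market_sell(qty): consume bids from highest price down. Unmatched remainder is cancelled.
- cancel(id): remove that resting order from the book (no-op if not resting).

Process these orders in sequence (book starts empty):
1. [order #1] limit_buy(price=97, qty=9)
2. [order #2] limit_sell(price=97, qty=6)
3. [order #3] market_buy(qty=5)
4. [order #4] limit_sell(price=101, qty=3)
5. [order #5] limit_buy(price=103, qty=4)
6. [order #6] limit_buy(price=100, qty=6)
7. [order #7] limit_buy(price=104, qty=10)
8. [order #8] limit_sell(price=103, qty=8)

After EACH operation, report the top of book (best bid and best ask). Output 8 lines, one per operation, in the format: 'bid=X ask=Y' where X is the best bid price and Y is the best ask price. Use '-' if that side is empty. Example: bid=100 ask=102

Answer: bid=97 ask=-
bid=97 ask=-
bid=97 ask=-
bid=97 ask=101
bid=103 ask=-
bid=103 ask=-
bid=104 ask=-
bid=104 ask=-

Derivation:
After op 1 [order #1] limit_buy(price=97, qty=9): fills=none; bids=[#1:9@97] asks=[-]
After op 2 [order #2] limit_sell(price=97, qty=6): fills=#1x#2:6@97; bids=[#1:3@97] asks=[-]
After op 3 [order #3] market_buy(qty=5): fills=none; bids=[#1:3@97] asks=[-]
After op 4 [order #4] limit_sell(price=101, qty=3): fills=none; bids=[#1:3@97] asks=[#4:3@101]
After op 5 [order #5] limit_buy(price=103, qty=4): fills=#5x#4:3@101; bids=[#5:1@103 #1:3@97] asks=[-]
After op 6 [order #6] limit_buy(price=100, qty=6): fills=none; bids=[#5:1@103 #6:6@100 #1:3@97] asks=[-]
After op 7 [order #7] limit_buy(price=104, qty=10): fills=none; bids=[#7:10@104 #5:1@103 #6:6@100 #1:3@97] asks=[-]
After op 8 [order #8] limit_sell(price=103, qty=8): fills=#7x#8:8@104; bids=[#7:2@104 #5:1@103 #6:6@100 #1:3@97] asks=[-]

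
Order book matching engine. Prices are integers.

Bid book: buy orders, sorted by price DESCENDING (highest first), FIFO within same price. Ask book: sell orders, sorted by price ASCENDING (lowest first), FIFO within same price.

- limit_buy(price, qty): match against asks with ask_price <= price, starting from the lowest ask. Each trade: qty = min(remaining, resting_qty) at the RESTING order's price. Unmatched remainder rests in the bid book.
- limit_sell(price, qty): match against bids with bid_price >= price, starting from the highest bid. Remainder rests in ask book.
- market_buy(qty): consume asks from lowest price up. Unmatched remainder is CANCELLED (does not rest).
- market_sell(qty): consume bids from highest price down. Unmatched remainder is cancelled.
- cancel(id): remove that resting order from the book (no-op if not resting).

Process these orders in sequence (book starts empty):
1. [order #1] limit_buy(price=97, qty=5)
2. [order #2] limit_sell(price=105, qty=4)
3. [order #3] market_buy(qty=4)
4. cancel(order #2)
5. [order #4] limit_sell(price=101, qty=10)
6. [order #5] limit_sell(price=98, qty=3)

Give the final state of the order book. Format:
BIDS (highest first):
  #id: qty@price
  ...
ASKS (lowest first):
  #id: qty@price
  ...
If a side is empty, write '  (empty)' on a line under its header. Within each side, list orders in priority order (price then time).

After op 1 [order #1] limit_buy(price=97, qty=5): fills=none; bids=[#1:5@97] asks=[-]
After op 2 [order #2] limit_sell(price=105, qty=4): fills=none; bids=[#1:5@97] asks=[#2:4@105]
After op 3 [order #3] market_buy(qty=4): fills=#3x#2:4@105; bids=[#1:5@97] asks=[-]
After op 4 cancel(order #2): fills=none; bids=[#1:5@97] asks=[-]
After op 5 [order #4] limit_sell(price=101, qty=10): fills=none; bids=[#1:5@97] asks=[#4:10@101]
After op 6 [order #5] limit_sell(price=98, qty=3): fills=none; bids=[#1:5@97] asks=[#5:3@98 #4:10@101]

Answer: BIDS (highest first):
  #1: 5@97
ASKS (lowest first):
  #5: 3@98
  #4: 10@101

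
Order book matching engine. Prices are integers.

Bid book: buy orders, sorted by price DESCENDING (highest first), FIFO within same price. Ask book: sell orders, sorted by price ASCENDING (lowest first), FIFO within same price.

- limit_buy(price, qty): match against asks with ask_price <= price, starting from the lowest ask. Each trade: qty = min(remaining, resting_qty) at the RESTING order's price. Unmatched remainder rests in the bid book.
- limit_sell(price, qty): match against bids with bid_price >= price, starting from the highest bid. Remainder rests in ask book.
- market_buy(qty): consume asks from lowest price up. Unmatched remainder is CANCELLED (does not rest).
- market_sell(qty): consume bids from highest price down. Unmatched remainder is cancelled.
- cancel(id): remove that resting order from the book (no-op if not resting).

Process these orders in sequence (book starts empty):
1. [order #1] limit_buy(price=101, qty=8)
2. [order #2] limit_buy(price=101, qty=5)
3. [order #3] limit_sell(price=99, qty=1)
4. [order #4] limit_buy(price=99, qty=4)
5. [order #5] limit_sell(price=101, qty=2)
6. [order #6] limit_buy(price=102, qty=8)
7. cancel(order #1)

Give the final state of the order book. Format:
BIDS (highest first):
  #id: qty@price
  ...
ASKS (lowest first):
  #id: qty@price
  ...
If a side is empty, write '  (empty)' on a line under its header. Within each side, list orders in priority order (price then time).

After op 1 [order #1] limit_buy(price=101, qty=8): fills=none; bids=[#1:8@101] asks=[-]
After op 2 [order #2] limit_buy(price=101, qty=5): fills=none; bids=[#1:8@101 #2:5@101] asks=[-]
After op 3 [order #3] limit_sell(price=99, qty=1): fills=#1x#3:1@101; bids=[#1:7@101 #2:5@101] asks=[-]
After op 4 [order #4] limit_buy(price=99, qty=4): fills=none; bids=[#1:7@101 #2:5@101 #4:4@99] asks=[-]
After op 5 [order #5] limit_sell(price=101, qty=2): fills=#1x#5:2@101; bids=[#1:5@101 #2:5@101 #4:4@99] asks=[-]
After op 6 [order #6] limit_buy(price=102, qty=8): fills=none; bids=[#6:8@102 #1:5@101 #2:5@101 #4:4@99] asks=[-]
After op 7 cancel(order #1): fills=none; bids=[#6:8@102 #2:5@101 #4:4@99] asks=[-]

Answer: BIDS (highest first):
  #6: 8@102
  #2: 5@101
  #4: 4@99
ASKS (lowest first):
  (empty)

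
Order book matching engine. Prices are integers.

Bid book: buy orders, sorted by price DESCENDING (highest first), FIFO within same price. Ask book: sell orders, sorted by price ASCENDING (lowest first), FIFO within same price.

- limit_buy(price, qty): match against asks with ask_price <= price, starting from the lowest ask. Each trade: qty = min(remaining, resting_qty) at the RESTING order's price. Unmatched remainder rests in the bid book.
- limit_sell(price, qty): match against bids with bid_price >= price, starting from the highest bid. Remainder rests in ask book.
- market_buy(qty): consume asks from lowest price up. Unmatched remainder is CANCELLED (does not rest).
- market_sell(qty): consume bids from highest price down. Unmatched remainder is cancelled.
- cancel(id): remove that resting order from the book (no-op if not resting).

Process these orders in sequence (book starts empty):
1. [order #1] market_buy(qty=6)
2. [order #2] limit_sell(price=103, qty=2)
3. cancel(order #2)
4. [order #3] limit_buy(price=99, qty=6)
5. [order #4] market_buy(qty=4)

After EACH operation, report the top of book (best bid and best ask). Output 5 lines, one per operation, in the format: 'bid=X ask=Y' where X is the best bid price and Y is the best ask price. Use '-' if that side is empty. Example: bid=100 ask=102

After op 1 [order #1] market_buy(qty=6): fills=none; bids=[-] asks=[-]
After op 2 [order #2] limit_sell(price=103, qty=2): fills=none; bids=[-] asks=[#2:2@103]
After op 3 cancel(order #2): fills=none; bids=[-] asks=[-]
After op 4 [order #3] limit_buy(price=99, qty=6): fills=none; bids=[#3:6@99] asks=[-]
After op 5 [order #4] market_buy(qty=4): fills=none; bids=[#3:6@99] asks=[-]

Answer: bid=- ask=-
bid=- ask=103
bid=- ask=-
bid=99 ask=-
bid=99 ask=-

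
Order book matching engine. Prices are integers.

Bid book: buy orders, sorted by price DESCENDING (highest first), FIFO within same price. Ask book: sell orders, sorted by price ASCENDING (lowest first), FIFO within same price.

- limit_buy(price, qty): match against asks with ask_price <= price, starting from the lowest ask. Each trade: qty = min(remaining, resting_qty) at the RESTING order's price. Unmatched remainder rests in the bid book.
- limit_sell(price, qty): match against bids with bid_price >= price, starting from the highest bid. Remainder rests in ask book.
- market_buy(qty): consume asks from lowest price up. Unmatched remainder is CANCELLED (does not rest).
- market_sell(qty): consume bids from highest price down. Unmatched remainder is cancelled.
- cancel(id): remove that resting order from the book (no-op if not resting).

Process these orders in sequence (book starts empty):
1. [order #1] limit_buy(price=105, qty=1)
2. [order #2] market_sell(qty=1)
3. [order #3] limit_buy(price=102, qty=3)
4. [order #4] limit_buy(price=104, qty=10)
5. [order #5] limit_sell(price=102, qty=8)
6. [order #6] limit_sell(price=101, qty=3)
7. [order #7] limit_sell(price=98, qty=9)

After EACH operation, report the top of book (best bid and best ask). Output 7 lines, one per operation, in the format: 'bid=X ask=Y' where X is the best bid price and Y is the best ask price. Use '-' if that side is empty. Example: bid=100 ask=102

Answer: bid=105 ask=-
bid=- ask=-
bid=102 ask=-
bid=104 ask=-
bid=104 ask=-
bid=102 ask=-
bid=- ask=98

Derivation:
After op 1 [order #1] limit_buy(price=105, qty=1): fills=none; bids=[#1:1@105] asks=[-]
After op 2 [order #2] market_sell(qty=1): fills=#1x#2:1@105; bids=[-] asks=[-]
After op 3 [order #3] limit_buy(price=102, qty=3): fills=none; bids=[#3:3@102] asks=[-]
After op 4 [order #4] limit_buy(price=104, qty=10): fills=none; bids=[#4:10@104 #3:3@102] asks=[-]
After op 5 [order #5] limit_sell(price=102, qty=8): fills=#4x#5:8@104; bids=[#4:2@104 #3:3@102] asks=[-]
After op 6 [order #6] limit_sell(price=101, qty=3): fills=#4x#6:2@104 #3x#6:1@102; bids=[#3:2@102] asks=[-]
After op 7 [order #7] limit_sell(price=98, qty=9): fills=#3x#7:2@102; bids=[-] asks=[#7:7@98]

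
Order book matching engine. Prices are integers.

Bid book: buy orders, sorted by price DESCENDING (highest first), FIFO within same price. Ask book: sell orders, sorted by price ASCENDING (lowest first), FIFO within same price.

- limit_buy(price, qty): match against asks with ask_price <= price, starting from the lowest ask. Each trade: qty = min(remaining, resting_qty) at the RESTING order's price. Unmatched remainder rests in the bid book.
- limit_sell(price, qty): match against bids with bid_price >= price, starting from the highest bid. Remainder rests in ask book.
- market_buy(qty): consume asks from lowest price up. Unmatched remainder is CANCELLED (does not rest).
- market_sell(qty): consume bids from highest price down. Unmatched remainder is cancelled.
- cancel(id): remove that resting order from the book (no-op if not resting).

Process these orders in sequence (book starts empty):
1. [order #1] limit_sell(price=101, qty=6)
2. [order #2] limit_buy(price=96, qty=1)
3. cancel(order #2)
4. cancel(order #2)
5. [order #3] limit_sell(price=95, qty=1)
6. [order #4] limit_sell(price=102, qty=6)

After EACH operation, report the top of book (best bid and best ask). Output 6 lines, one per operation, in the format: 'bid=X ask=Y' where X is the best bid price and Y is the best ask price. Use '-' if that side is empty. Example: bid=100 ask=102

After op 1 [order #1] limit_sell(price=101, qty=6): fills=none; bids=[-] asks=[#1:6@101]
After op 2 [order #2] limit_buy(price=96, qty=1): fills=none; bids=[#2:1@96] asks=[#1:6@101]
After op 3 cancel(order #2): fills=none; bids=[-] asks=[#1:6@101]
After op 4 cancel(order #2): fills=none; bids=[-] asks=[#1:6@101]
After op 5 [order #3] limit_sell(price=95, qty=1): fills=none; bids=[-] asks=[#3:1@95 #1:6@101]
After op 6 [order #4] limit_sell(price=102, qty=6): fills=none; bids=[-] asks=[#3:1@95 #1:6@101 #4:6@102]

Answer: bid=- ask=101
bid=96 ask=101
bid=- ask=101
bid=- ask=101
bid=- ask=95
bid=- ask=95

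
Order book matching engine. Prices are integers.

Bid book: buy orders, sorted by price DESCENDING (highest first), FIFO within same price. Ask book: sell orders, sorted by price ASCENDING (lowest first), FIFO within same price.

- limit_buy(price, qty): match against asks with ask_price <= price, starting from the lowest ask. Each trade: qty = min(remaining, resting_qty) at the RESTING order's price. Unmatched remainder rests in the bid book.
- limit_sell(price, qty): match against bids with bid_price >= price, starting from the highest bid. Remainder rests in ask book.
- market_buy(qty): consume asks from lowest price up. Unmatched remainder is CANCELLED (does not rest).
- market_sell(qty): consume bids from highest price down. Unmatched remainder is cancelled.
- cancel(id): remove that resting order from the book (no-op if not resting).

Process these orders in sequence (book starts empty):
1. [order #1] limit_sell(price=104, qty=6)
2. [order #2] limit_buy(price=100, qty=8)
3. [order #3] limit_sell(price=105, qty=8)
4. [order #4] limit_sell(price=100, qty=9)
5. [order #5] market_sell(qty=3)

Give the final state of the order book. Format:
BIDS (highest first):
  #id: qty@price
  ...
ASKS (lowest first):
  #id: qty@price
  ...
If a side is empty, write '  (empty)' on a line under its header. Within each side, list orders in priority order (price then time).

After op 1 [order #1] limit_sell(price=104, qty=6): fills=none; bids=[-] asks=[#1:6@104]
After op 2 [order #2] limit_buy(price=100, qty=8): fills=none; bids=[#2:8@100] asks=[#1:6@104]
After op 3 [order #3] limit_sell(price=105, qty=8): fills=none; bids=[#2:8@100] asks=[#1:6@104 #3:8@105]
After op 4 [order #4] limit_sell(price=100, qty=9): fills=#2x#4:8@100; bids=[-] asks=[#4:1@100 #1:6@104 #3:8@105]
After op 5 [order #5] market_sell(qty=3): fills=none; bids=[-] asks=[#4:1@100 #1:6@104 #3:8@105]

Answer: BIDS (highest first):
  (empty)
ASKS (lowest first):
  #4: 1@100
  #1: 6@104
  #3: 8@105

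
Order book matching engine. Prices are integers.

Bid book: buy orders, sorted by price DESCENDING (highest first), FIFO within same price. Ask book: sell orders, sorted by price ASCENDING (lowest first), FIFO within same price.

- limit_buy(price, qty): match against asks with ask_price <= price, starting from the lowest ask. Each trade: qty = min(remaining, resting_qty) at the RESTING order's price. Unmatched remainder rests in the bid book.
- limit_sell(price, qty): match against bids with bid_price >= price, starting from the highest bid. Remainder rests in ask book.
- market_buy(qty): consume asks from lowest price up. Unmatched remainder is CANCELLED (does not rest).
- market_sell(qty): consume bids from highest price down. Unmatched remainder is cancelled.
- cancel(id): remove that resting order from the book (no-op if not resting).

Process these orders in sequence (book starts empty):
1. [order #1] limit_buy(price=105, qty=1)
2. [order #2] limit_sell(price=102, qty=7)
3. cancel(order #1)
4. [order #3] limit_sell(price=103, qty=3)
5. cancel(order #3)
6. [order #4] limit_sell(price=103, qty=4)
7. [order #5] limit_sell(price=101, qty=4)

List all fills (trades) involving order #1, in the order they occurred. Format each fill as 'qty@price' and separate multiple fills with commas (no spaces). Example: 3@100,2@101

After op 1 [order #1] limit_buy(price=105, qty=1): fills=none; bids=[#1:1@105] asks=[-]
After op 2 [order #2] limit_sell(price=102, qty=7): fills=#1x#2:1@105; bids=[-] asks=[#2:6@102]
After op 3 cancel(order #1): fills=none; bids=[-] asks=[#2:6@102]
After op 4 [order #3] limit_sell(price=103, qty=3): fills=none; bids=[-] asks=[#2:6@102 #3:3@103]
After op 5 cancel(order #3): fills=none; bids=[-] asks=[#2:6@102]
After op 6 [order #4] limit_sell(price=103, qty=4): fills=none; bids=[-] asks=[#2:6@102 #4:4@103]
After op 7 [order #5] limit_sell(price=101, qty=4): fills=none; bids=[-] asks=[#5:4@101 #2:6@102 #4:4@103]

Answer: 1@105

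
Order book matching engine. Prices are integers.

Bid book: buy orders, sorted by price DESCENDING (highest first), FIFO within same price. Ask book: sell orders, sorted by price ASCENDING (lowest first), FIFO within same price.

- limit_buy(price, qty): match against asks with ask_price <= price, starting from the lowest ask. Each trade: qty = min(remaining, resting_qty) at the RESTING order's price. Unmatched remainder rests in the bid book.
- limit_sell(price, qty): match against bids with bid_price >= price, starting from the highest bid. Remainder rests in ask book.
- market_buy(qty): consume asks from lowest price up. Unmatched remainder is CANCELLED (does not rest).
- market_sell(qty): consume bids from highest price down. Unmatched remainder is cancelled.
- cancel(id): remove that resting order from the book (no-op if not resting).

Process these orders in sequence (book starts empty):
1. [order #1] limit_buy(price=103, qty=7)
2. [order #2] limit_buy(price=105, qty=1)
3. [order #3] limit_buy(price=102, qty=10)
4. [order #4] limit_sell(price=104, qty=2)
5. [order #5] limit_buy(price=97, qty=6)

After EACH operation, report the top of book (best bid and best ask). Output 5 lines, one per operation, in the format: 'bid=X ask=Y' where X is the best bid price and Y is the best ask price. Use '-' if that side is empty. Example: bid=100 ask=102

After op 1 [order #1] limit_buy(price=103, qty=7): fills=none; bids=[#1:7@103] asks=[-]
After op 2 [order #2] limit_buy(price=105, qty=1): fills=none; bids=[#2:1@105 #1:7@103] asks=[-]
After op 3 [order #3] limit_buy(price=102, qty=10): fills=none; bids=[#2:1@105 #1:7@103 #3:10@102] asks=[-]
After op 4 [order #4] limit_sell(price=104, qty=2): fills=#2x#4:1@105; bids=[#1:7@103 #3:10@102] asks=[#4:1@104]
After op 5 [order #5] limit_buy(price=97, qty=6): fills=none; bids=[#1:7@103 #3:10@102 #5:6@97] asks=[#4:1@104]

Answer: bid=103 ask=-
bid=105 ask=-
bid=105 ask=-
bid=103 ask=104
bid=103 ask=104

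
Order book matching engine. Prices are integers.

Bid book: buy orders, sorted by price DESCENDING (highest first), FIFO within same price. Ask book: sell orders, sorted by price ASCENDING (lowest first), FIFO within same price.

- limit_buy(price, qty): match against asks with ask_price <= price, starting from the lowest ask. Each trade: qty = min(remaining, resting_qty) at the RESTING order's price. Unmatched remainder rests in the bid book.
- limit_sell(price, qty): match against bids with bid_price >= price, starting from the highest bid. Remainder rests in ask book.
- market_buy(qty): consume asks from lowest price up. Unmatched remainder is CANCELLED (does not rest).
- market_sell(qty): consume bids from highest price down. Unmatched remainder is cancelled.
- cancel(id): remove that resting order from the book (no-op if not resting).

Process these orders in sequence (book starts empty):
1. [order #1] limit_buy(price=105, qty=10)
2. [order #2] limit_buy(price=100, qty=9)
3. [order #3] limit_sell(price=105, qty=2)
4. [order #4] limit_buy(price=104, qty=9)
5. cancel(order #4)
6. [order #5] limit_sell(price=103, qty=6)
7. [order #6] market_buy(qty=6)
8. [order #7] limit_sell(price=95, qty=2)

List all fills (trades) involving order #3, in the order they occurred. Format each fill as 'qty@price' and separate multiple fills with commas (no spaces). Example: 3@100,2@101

Answer: 2@105

Derivation:
After op 1 [order #1] limit_buy(price=105, qty=10): fills=none; bids=[#1:10@105] asks=[-]
After op 2 [order #2] limit_buy(price=100, qty=9): fills=none; bids=[#1:10@105 #2:9@100] asks=[-]
After op 3 [order #3] limit_sell(price=105, qty=2): fills=#1x#3:2@105; bids=[#1:8@105 #2:9@100] asks=[-]
After op 4 [order #4] limit_buy(price=104, qty=9): fills=none; bids=[#1:8@105 #4:9@104 #2:9@100] asks=[-]
After op 5 cancel(order #4): fills=none; bids=[#1:8@105 #2:9@100] asks=[-]
After op 6 [order #5] limit_sell(price=103, qty=6): fills=#1x#5:6@105; bids=[#1:2@105 #2:9@100] asks=[-]
After op 7 [order #6] market_buy(qty=6): fills=none; bids=[#1:2@105 #2:9@100] asks=[-]
After op 8 [order #7] limit_sell(price=95, qty=2): fills=#1x#7:2@105; bids=[#2:9@100] asks=[-]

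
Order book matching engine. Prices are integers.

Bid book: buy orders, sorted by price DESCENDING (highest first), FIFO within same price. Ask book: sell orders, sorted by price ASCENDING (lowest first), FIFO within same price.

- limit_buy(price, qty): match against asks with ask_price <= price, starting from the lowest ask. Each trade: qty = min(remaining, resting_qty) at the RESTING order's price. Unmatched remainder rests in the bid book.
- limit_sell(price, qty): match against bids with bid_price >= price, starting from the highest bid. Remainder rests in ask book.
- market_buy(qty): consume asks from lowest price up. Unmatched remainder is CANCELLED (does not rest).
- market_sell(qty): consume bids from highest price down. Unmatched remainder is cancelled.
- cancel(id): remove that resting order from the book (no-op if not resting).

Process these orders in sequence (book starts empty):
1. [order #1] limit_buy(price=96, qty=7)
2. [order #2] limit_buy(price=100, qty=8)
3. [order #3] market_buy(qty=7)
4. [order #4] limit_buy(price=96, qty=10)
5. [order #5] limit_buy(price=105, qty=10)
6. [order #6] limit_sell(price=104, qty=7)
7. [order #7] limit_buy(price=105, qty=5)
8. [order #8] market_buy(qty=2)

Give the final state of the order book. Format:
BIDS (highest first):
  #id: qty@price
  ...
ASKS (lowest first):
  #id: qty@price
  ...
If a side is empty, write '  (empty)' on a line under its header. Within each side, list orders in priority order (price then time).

Answer: BIDS (highest first):
  #5: 3@105
  #7: 5@105
  #2: 8@100
  #1: 7@96
  #4: 10@96
ASKS (lowest first):
  (empty)

Derivation:
After op 1 [order #1] limit_buy(price=96, qty=7): fills=none; bids=[#1:7@96] asks=[-]
After op 2 [order #2] limit_buy(price=100, qty=8): fills=none; bids=[#2:8@100 #1:7@96] asks=[-]
After op 3 [order #3] market_buy(qty=7): fills=none; bids=[#2:8@100 #1:7@96] asks=[-]
After op 4 [order #4] limit_buy(price=96, qty=10): fills=none; bids=[#2:8@100 #1:7@96 #4:10@96] asks=[-]
After op 5 [order #5] limit_buy(price=105, qty=10): fills=none; bids=[#5:10@105 #2:8@100 #1:7@96 #4:10@96] asks=[-]
After op 6 [order #6] limit_sell(price=104, qty=7): fills=#5x#6:7@105; bids=[#5:3@105 #2:8@100 #1:7@96 #4:10@96] asks=[-]
After op 7 [order #7] limit_buy(price=105, qty=5): fills=none; bids=[#5:3@105 #7:5@105 #2:8@100 #1:7@96 #4:10@96] asks=[-]
After op 8 [order #8] market_buy(qty=2): fills=none; bids=[#5:3@105 #7:5@105 #2:8@100 #1:7@96 #4:10@96] asks=[-]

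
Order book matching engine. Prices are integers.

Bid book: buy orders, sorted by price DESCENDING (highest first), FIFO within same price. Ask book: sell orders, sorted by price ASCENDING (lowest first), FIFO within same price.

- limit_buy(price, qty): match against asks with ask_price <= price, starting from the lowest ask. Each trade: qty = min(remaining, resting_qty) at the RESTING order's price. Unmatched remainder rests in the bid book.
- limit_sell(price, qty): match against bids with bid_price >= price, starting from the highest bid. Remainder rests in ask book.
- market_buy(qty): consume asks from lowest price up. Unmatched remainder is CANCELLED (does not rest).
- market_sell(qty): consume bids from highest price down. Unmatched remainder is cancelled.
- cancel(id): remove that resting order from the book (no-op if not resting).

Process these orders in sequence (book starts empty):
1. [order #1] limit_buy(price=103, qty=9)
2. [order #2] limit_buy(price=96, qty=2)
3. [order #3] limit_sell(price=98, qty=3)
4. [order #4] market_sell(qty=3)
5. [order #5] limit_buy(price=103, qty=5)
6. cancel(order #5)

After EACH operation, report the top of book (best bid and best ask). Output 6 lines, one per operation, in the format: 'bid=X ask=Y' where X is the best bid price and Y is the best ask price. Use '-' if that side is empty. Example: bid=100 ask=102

After op 1 [order #1] limit_buy(price=103, qty=9): fills=none; bids=[#1:9@103] asks=[-]
After op 2 [order #2] limit_buy(price=96, qty=2): fills=none; bids=[#1:9@103 #2:2@96] asks=[-]
After op 3 [order #3] limit_sell(price=98, qty=3): fills=#1x#3:3@103; bids=[#1:6@103 #2:2@96] asks=[-]
After op 4 [order #4] market_sell(qty=3): fills=#1x#4:3@103; bids=[#1:3@103 #2:2@96] asks=[-]
After op 5 [order #5] limit_buy(price=103, qty=5): fills=none; bids=[#1:3@103 #5:5@103 #2:2@96] asks=[-]
After op 6 cancel(order #5): fills=none; bids=[#1:3@103 #2:2@96] asks=[-]

Answer: bid=103 ask=-
bid=103 ask=-
bid=103 ask=-
bid=103 ask=-
bid=103 ask=-
bid=103 ask=-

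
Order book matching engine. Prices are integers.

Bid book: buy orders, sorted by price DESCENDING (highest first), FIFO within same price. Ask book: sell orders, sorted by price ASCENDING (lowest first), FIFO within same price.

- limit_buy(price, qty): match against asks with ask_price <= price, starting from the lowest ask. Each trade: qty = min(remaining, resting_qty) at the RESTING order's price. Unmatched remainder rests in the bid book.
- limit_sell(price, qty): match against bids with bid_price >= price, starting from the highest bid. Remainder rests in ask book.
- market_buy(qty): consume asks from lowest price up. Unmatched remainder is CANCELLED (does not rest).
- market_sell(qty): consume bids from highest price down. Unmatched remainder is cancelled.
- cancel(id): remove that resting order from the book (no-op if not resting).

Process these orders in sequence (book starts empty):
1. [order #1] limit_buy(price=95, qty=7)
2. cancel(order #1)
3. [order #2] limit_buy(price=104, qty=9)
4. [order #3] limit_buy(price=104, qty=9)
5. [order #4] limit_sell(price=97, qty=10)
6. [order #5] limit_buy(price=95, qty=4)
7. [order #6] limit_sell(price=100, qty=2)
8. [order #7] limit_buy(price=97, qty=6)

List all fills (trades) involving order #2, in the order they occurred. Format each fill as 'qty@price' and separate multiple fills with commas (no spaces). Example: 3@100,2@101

After op 1 [order #1] limit_buy(price=95, qty=7): fills=none; bids=[#1:7@95] asks=[-]
After op 2 cancel(order #1): fills=none; bids=[-] asks=[-]
After op 3 [order #2] limit_buy(price=104, qty=9): fills=none; bids=[#2:9@104] asks=[-]
After op 4 [order #3] limit_buy(price=104, qty=9): fills=none; bids=[#2:9@104 #3:9@104] asks=[-]
After op 5 [order #4] limit_sell(price=97, qty=10): fills=#2x#4:9@104 #3x#4:1@104; bids=[#3:8@104] asks=[-]
After op 6 [order #5] limit_buy(price=95, qty=4): fills=none; bids=[#3:8@104 #5:4@95] asks=[-]
After op 7 [order #6] limit_sell(price=100, qty=2): fills=#3x#6:2@104; bids=[#3:6@104 #5:4@95] asks=[-]
After op 8 [order #7] limit_buy(price=97, qty=6): fills=none; bids=[#3:6@104 #7:6@97 #5:4@95] asks=[-]

Answer: 9@104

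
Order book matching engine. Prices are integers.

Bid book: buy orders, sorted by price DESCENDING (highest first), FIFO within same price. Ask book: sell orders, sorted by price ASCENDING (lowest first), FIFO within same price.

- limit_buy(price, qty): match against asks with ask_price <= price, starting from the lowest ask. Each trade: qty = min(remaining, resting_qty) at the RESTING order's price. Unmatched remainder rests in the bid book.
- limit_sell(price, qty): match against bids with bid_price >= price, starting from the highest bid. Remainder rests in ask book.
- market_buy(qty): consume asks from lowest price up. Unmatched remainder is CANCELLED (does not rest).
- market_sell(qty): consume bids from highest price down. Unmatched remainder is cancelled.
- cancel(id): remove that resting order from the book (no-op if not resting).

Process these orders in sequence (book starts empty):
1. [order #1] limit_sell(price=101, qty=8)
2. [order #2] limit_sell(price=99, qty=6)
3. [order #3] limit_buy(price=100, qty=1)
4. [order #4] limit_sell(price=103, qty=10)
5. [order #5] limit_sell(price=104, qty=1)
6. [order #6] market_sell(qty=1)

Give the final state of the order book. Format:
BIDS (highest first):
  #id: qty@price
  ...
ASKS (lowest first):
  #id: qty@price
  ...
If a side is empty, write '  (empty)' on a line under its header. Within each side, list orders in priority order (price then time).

After op 1 [order #1] limit_sell(price=101, qty=8): fills=none; bids=[-] asks=[#1:8@101]
After op 2 [order #2] limit_sell(price=99, qty=6): fills=none; bids=[-] asks=[#2:6@99 #1:8@101]
After op 3 [order #3] limit_buy(price=100, qty=1): fills=#3x#2:1@99; bids=[-] asks=[#2:5@99 #1:8@101]
After op 4 [order #4] limit_sell(price=103, qty=10): fills=none; bids=[-] asks=[#2:5@99 #1:8@101 #4:10@103]
After op 5 [order #5] limit_sell(price=104, qty=1): fills=none; bids=[-] asks=[#2:5@99 #1:8@101 #4:10@103 #5:1@104]
After op 6 [order #6] market_sell(qty=1): fills=none; bids=[-] asks=[#2:5@99 #1:8@101 #4:10@103 #5:1@104]

Answer: BIDS (highest first):
  (empty)
ASKS (lowest first):
  #2: 5@99
  #1: 8@101
  #4: 10@103
  #5: 1@104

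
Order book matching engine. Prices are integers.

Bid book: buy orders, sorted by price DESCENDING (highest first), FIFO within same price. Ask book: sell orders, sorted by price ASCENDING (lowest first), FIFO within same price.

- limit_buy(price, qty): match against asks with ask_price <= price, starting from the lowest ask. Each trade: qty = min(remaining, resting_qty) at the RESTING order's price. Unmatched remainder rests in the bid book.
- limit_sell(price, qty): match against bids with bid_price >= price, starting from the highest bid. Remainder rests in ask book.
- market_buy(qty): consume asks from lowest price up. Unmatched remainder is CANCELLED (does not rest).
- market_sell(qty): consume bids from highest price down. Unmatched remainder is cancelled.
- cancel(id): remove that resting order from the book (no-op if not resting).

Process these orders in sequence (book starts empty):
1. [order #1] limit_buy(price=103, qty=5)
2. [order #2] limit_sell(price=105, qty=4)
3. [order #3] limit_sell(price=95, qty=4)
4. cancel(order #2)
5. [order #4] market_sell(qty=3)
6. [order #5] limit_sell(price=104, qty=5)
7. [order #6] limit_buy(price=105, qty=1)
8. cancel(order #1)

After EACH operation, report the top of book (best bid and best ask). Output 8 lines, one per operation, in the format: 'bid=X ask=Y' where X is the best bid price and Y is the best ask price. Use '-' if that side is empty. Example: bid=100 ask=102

After op 1 [order #1] limit_buy(price=103, qty=5): fills=none; bids=[#1:5@103] asks=[-]
After op 2 [order #2] limit_sell(price=105, qty=4): fills=none; bids=[#1:5@103] asks=[#2:4@105]
After op 3 [order #3] limit_sell(price=95, qty=4): fills=#1x#3:4@103; bids=[#1:1@103] asks=[#2:4@105]
After op 4 cancel(order #2): fills=none; bids=[#1:1@103] asks=[-]
After op 5 [order #4] market_sell(qty=3): fills=#1x#4:1@103; bids=[-] asks=[-]
After op 6 [order #5] limit_sell(price=104, qty=5): fills=none; bids=[-] asks=[#5:5@104]
After op 7 [order #6] limit_buy(price=105, qty=1): fills=#6x#5:1@104; bids=[-] asks=[#5:4@104]
After op 8 cancel(order #1): fills=none; bids=[-] asks=[#5:4@104]

Answer: bid=103 ask=-
bid=103 ask=105
bid=103 ask=105
bid=103 ask=-
bid=- ask=-
bid=- ask=104
bid=- ask=104
bid=- ask=104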